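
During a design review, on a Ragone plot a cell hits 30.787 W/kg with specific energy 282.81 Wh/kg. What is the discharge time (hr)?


t = E / P = 282.81 / 30.787 = 9.186 hr

9.186 hr


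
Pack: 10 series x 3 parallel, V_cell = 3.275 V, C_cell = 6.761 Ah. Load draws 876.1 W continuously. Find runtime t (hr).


Step 1: E_pack = Ns * V_cell * Np * C_cell = 10 * 3.275 * 3 * 6.761 = 664.27 Wh
Step 2: t = E_pack / P = 664.27 / 876.1 = 0.7582 hr

0.7582 hr


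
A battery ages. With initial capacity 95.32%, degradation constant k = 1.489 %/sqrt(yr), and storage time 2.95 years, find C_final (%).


sqrt(t) = sqrt(2.95) = 1.7176
C_final = 95.32 - 1.489 * 1.7176 = 92.76%

92.76%


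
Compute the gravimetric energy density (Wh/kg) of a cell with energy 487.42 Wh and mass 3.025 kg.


Specific energy = 487.42 Wh / 3.025 kg = 161.1 Wh/kg

161.1 Wh/kg


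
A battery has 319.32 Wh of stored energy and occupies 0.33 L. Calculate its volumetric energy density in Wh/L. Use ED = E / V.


ED = E / V = 319.32 / 0.33 = 967.6 Wh/L

967.6 Wh/L


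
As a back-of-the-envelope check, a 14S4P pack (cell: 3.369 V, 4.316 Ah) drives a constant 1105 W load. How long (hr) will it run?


Step 1: E_pack = Ns * V_cell * Np * C_cell = 14 * 3.369 * 4 * 4.316 = 814.27 Wh
Step 2: t = E_pack / P = 814.27 / 1105 = 0.7369 hr

0.7369 hr


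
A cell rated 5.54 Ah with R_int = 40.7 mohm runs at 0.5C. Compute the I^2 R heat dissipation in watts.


Convert: R = 40.7 mohm = 0.0407 ohm
Step 1: I = C_rate * capacity = 0.5 * 5.54 = 2.77 A
Step 2: Q = I^2 * R = 2.77^2 * 0.0407 = 7.6729 * 0.0407 = 0.3123 W

0.3123 W


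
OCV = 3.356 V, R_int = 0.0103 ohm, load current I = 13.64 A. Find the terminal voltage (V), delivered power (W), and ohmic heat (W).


Step 1: V_terminal = OCV - I*R = 3.356 - 13.64 * 0.0103 = 3.2155 V
Step 2: P_out = V_terminal * I = 3.2155 * 13.64 = 43.86 W
Step 3: Q = I^2 * R = 13.64^2 * 0.0103 = 1.916 W

V=3.2155 V, P=43.86 W, Q=1.916 W


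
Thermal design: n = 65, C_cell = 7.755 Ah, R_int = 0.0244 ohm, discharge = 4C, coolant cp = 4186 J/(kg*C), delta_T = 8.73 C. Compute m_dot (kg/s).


Step 1: I = 4 * 7.755 = 31.02 A
Step 2: Q_cell = I^2 * R = 31.02^2 * 0.0244 = 23.479 W
Step 3: Q_total = 65 * 23.479 = 1526.1 W
Step 4: m_dot = Q_total / (cp * dT) = 1526.1 / (4186 * 8.73) = 0.04176 kg/s

0.04176 kg/s


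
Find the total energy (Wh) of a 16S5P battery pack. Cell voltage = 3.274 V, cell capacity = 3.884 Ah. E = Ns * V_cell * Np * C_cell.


V_pack = 16 * 3.274 = 52.384 V
C_pack = 5 * 3.884 = 19.42 Ah
E = V_pack * C_pack = 52.384 * 19.42 = 1017 Wh

1017 Wh


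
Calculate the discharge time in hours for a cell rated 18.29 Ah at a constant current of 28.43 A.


t = capacity / current = 18.29 / 28.43 = 0.6433 hr

0.6433 hr


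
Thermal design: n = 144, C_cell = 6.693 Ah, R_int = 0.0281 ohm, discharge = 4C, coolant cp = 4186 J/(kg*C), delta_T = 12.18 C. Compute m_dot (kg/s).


Step 1: I = 4 * 6.693 = 26.772 A
Step 2: Q_cell = I^2 * R = 26.772^2 * 0.0281 = 20.14 W
Step 3: Q_total = 144 * 20.14 = 2900.2 W
Step 4: m_dot = Q_total / (cp * dT) = 2900.2 / (4186 * 12.18) = 0.05688 kg/s

0.05688 kg/s


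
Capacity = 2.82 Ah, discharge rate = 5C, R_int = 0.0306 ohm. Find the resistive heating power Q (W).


Step 1: I = C_rate * capacity = 5 * 2.82 = 14.1 A
Step 2: Q = I^2 * R = 14.1^2 * 0.0306 = 198.81 * 0.0306 = 6.084 W

6.084 W


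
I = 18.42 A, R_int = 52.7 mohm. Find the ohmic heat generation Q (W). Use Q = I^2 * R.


Convert: R = 52.7 mohm = 0.0527 ohm
Q = I^2 * R = 18.42^2 * 0.0527 = 17.88 W

17.88 W


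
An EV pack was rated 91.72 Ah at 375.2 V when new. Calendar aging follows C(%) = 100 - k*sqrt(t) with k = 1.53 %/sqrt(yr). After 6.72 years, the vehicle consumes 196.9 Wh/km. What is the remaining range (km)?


Step 1: capacity retention = 100 - 1.53 * sqrt(6.72) = 100 - 1.53 * 2.5923 = 96.034%
Step 2: C_now = 91.72 * 96.034/100 = 88.082 Ah
Step 3: E_pack = V * C_now = 375.2 * 88.082 = 33048 Wh
Step 4: range = E_pack / consumption = 33048 / 196.9 = 167.8 km

167.8 km


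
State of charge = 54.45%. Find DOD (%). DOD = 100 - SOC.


DOD = 100 - SOC = 100 - 54.45 = 45.55%

45.55%


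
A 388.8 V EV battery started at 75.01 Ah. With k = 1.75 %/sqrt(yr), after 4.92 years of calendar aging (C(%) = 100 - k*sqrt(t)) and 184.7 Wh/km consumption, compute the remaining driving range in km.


Step 1: capacity retention = 100 - 1.75 * sqrt(4.92) = 100 - 1.75 * 2.2181 = 96.118%
Step 2: C_now = 75.01 * 96.118/100 = 72.098 Ah
Step 3: E_pack = V * C_now = 388.8 * 72.098 = 28032 Wh
Step 4: range = E_pack / consumption = 28032 / 184.7 = 151.8 km

151.8 km


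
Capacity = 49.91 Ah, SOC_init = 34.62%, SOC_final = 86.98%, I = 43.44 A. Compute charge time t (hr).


Step 1: dSOC = 86.98% - 34.62% = 52.36%
Step 2: delta_Ah = 49.91 * 52.36 / 100 = 26.133 Ah
Step 3: t = 26.133 / 43.44 = 0.6016 hr

0.6016 hr


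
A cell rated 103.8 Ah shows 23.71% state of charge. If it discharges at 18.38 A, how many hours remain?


Step 1: remaining = SOC/100 * C_total = 23.71/100 * 103.8 = 24.611 Ah
Step 2: t = remaining / I = 24.611 / 18.38 = 1.339 hr

1.339 hr


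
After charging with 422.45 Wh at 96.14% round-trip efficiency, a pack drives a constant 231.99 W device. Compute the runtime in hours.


Step 1: E_discharge = eta/100 * E_charge = 96.14/100 * 422.45 = 406.14 Wh
Step 2: t = E_discharge / P = 406.14 / 231.99 = 1.751 hr

1.751 hr


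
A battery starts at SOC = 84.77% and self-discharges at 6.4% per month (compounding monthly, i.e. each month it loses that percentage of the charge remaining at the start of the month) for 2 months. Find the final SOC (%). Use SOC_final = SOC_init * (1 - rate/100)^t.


Monthly retention factor = 1 - 6.4/100 = 0.936
Over 2 months: factor^2 = 0.8761
SOC_final = 84.77 * 0.8761 = 74.27%

74.27%


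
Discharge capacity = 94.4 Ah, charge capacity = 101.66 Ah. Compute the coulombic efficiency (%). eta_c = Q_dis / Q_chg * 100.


eta_c = Q_dis / Q_chg * 100 = 94.4 / 101.66 * 100 = 92.86%

92.86%


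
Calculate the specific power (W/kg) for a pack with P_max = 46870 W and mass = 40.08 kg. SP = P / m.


SP = P / m = 46870 / 40.08 = 1169 W/kg

1169 W/kg


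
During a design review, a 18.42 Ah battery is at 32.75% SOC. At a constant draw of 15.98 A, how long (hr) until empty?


Step 1: remaining = SOC/100 * C_total = 32.75/100 * 18.42 = 6.0326 Ah
Step 2: t = remaining / I = 6.0326 / 15.98 = 0.3775 hr

0.3775 hr


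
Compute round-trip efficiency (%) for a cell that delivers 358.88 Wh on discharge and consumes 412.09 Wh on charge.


eta_e = E_dis / E_chg * 100 = 358.88 / 412.09 * 100 = 87.09%

87.09%


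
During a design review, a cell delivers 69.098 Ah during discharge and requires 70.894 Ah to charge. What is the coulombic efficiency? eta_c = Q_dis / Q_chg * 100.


eta_c = Q_dis / Q_chg * 100 = 69.098 / 70.894 * 100 = 97.47%

97.47%


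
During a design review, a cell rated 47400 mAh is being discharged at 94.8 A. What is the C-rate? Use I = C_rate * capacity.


Convert: capacity = 47400 mAh = 47.4 Ah
Rearranging: C_rate = 94.8 / 47.4 = 2C

2C


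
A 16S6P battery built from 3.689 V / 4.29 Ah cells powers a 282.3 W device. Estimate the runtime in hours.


Step 1: E_pack = Ns * V_cell * Np * C_cell = 16 * 3.689 * 6 * 4.29 = 1519.3 Wh
Step 2: t = E_pack / P = 1519.3 / 282.3 = 5.382 hr

5.382 hr


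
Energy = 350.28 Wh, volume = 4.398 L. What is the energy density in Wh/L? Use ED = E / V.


Volumetric ED = 350.28 Wh / 4.398 L = 79.65 Wh/L

79.65 Wh/L


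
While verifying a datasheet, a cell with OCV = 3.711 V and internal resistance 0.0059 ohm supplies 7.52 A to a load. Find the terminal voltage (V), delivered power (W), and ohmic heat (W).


Step 1: V_terminal = OCV - I*R = 3.711 - 7.52 * 0.0059 = 3.6666 V
Step 2: P_out = V_terminal * I = 3.6666 * 7.52 = 27.57 W
Step 3: Q = I^2 * R = 7.52^2 * 0.0059 = 0.3336 W

V=3.6666 V, P=27.57 W, Q=0.3336 W


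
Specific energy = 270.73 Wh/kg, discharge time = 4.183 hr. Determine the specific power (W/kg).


P_specific = E / t = 270.73 / 4.183 = 64.72 W/kg

64.72 W/kg


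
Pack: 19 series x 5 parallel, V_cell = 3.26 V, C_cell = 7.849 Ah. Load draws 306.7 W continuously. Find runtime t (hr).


Step 1: E_pack = Ns * V_cell * Np * C_cell = 19 * 3.26 * 5 * 7.849 = 2430.8 Wh
Step 2: t = E_pack / P = 2430.8 / 306.7 = 7.926 hr

7.926 hr


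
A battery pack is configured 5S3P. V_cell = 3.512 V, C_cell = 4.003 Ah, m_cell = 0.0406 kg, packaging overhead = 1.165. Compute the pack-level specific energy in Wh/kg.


Step 1: V_pack = 5 * 3.512 = 17.56 V
Step 2: C_pack = 3 * 4.003 = 12.009 Ah
Step 3: E_pack = V_pack * C_pack = 17.56 * 12.009 = 210.88 Wh
Step 4: m_pack = 5 * 3 * 0.0406 * 1.165 = 0.70949 kg
Step 5: ED = E_pack / m_pack = 210.88 / 0.70949 = 297.2 Wh/kg

297.2 Wh/kg


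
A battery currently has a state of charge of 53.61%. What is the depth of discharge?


DOD = 100 - SOC = 100 - 53.61 = 46.39%

46.39%


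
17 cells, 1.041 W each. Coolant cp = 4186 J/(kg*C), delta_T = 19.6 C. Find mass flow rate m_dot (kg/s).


Step 1: Total heat Q = 17 * 1.041 W = 17.697 W
Step 2: denom = cp * dT = 4186 * 19.6 = 82046
Step 3: m_dot = 17.697 / 82046 = 2.157e-04 kg/s

2.157e-04 kg/s


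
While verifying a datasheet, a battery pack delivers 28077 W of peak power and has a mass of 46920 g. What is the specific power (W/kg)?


Convert: m = 46920 g = 46.92 kg
Specific power = 28077 W / 46.92 kg = 598.4 W/kg

598.4 W/kg


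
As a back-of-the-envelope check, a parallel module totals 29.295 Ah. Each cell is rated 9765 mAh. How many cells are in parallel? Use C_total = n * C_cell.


Convert: C_cell = 9765 mAh = 9.765 Ah
n = C_total / C_cell = 29.295 / 9.765 = 3

3


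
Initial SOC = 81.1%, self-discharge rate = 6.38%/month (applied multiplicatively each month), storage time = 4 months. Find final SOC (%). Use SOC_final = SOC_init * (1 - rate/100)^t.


decay = (1 - 6.38/100)^4 = 0.7682
SOC_final = 81.1 * 0.7682 = 62.30%

62.30%


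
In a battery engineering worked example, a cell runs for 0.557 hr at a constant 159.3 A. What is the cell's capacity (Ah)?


C = I * t = 159.3 * 0.557 = 88.73 Ah

88.73 Ah


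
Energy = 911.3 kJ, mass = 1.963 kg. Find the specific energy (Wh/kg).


Convert: E = 911.3 kJ = 253.14 Wh
ED = E / m = 253.14 / 1.963 = 129.0 Wh/kg

129.0 Wh/kg


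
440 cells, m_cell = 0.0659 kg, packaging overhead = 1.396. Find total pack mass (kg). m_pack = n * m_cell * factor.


Cell mass sum = 440 * 0.0659 = 28.996 kg
With overhead 1.396: m_pack = 28.996 * 1.396 = 40.48 kg

40.48 kg


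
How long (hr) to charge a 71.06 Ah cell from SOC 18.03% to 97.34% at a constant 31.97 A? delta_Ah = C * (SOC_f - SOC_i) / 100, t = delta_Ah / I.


Step 1: dSOC = 97.34% - 18.03% = 79.31%
Step 2: delta_Ah = 71.06 * 79.31 / 100 = 56.358 Ah
Step 3: t = 56.358 / 31.97 = 1.763 hr

1.763 hr


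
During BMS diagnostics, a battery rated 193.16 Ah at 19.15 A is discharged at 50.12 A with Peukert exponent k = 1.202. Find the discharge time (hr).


t_rated = C / I_rated = 193.16 / 19.15 = 10.087 hr
(I_rated/I)^k = (0.38208)^1.202 = 0.31459
t = t_rated * (I_rated/I)^k = 10.087 * 0.31459 = 3.173 hr

3.173 hr


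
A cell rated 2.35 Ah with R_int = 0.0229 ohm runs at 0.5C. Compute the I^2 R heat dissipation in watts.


Step 1: I = C_rate * capacity = 0.5 * 2.35 = 1.175 A
Step 2: Q = I^2 * R = 1.175^2 * 0.0229 = 1.3806 * 0.0229 = 0.03162 W

0.03162 W


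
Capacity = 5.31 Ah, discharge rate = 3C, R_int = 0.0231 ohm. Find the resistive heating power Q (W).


Step 1: I = C_rate * capacity = 3 * 5.31 = 15.93 A
Step 2: Q = I^2 * R = 15.93^2 * 0.0231 = 253.76 * 0.0231 = 5.862 W

5.862 W


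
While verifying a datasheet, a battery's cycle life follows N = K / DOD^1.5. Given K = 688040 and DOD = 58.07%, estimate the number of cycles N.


DOD^1.5 = 442.51
N = K / DOD^1.5 = 688040 / 442.51 = 1555

1555 cycles


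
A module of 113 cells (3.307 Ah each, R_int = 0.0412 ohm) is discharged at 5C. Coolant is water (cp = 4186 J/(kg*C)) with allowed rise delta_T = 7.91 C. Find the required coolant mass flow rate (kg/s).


Step 1: I = 5 * 3.307 = 16.535 A
Step 2: Q_cell = I^2 * R = 16.535^2 * 0.0412 = 11.264 W
Step 3: Q_total = 113 * 11.264 = 1272.8 W
Step 4: m_dot = Q_total / (cp * dT) = 1272.8 / (4186 * 7.91) = 0.03844 kg/s

0.03844 kg/s


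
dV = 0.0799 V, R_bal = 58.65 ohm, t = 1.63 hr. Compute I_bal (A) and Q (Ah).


First, Ohm's law: I_bal = 0.0799 V / 58.65 ohm = 0.0013623 A
Then Q = I * t = 0.0013623 A * 1.63 hr = 0.002221 Ah

I=0.0013623 A, Q=0.002221 Ah


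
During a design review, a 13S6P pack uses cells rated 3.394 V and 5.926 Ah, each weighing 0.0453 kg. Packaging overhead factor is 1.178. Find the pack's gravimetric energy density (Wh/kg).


Step 1: V_pack = 13 * 3.394 = 44.122 V
Step 2: C_pack = 6 * 5.926 = 35.556 Ah
Step 3: E_pack = V_pack * C_pack = 44.122 * 35.556 = 1568.8 Wh
Step 4: m_pack = 13 * 6 * 0.0453 * 1.178 = 4.1623 kg
Step 5: ED = E_pack / m_pack = 1568.8 / 4.1623 = 376.9 Wh/kg

376.9 Wh/kg


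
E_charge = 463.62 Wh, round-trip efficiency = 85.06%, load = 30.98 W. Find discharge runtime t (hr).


Step 1: E_discharge = eta/100 * E_charge = 85.06/100 * 463.62 = 394.36 Wh
Step 2: t = E_discharge / P = 394.36 / 30.98 = 12.73 hr

12.73 hr


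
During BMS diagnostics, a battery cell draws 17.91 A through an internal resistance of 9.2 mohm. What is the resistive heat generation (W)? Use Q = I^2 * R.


Convert: R = 9.2 mohm = 0.0092 ohm
I^2 = 320.77
Q = 320.77 * 0.0092 = 2.951 W

2.951 W


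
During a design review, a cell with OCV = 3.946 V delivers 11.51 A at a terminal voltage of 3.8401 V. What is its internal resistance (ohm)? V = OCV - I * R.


R = (OCV - V) / I = (3.946 - 3.8401) / 11.51 = 0.009201 ohm

0.009201 ohm


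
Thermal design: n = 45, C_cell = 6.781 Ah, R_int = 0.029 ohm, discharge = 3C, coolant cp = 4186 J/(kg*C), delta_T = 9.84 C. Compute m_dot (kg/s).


Step 1: I = 3 * 6.781 = 20.343 A
Step 2: Q_cell = I^2 * R = 20.343^2 * 0.029 = 12.001 W
Step 3: Q_total = 45 * 12.001 = 540.05 W
Step 4: m_dot = Q_total / (cp * dT) = 540.05 / (4186 * 9.84) = 0.01311 kg/s

0.01311 kg/s


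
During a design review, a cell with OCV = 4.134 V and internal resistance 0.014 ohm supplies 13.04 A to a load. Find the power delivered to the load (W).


Step 1: V_terminal = OCV - I*R = 4.134 - 13.04 * 0.014 = 3.9514 V
Step 2: P_out = V_terminal * I = 3.9514 * 13.04 = 51.53 W

51.53 W


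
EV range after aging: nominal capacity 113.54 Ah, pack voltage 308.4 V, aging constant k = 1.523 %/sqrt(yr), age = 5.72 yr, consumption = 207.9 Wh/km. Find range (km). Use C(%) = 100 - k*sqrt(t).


Step 1: capacity retention = 100 - 1.523 * sqrt(5.72) = 100 - 1.523 * 2.3917 = 96.357%
Step 2: C_now = 113.54 * 96.357/100 = 109.4 Ah
Step 3: E_pack = V * C_now = 308.4 * 109.4 = 33739 Wh
Step 4: range = E_pack / consumption = 33739 / 207.9 = 162.3 km

162.3 km


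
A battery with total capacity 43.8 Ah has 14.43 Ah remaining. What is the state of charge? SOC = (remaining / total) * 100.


SOC = (remaining / total) * 100 = (14.43 / 43.8) * 100 = 32.95%

32.95%


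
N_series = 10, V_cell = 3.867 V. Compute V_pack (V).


With 10 cells in series at 3.867 V each, V_pack = 38.67 V

38.67 V


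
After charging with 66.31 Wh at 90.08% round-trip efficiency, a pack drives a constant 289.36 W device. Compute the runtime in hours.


Step 1: E_discharge = eta/100 * E_charge = 90.08/100 * 66.31 = 59.732 Wh
Step 2: t = E_discharge / P = 59.732 / 289.36 = 0.2064 hr

0.2064 hr


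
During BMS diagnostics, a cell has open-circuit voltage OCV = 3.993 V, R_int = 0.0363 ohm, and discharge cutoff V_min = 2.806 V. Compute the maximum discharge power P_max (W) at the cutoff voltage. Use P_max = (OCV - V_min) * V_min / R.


P_max = (OCV - V_min) * V_min / R = (3.993 - 2.806) * 2.806 / 0.0363 = 1.187 * 2.806 / 0.0363 = 91.76 W

91.76 W


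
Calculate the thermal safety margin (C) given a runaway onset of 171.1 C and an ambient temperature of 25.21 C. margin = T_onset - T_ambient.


margin = T_onset - T_ambient = 171.1 - 25.21 = 145.89 C

145.89 C


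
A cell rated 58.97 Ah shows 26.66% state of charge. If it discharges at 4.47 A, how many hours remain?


Step 1: remaining = SOC/100 * C_total = 26.66/100 * 58.97 = 15.721 Ah
Step 2: t = remaining / I = 15.721 / 4.47 = 3.517 hr

3.517 hr


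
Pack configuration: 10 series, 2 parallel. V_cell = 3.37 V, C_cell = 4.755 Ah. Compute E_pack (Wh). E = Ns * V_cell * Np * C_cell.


E = Ns * Vcell * Np * Ccell = 10 * 3.37 * 2 * 4.755 = 320.5 Wh

320.5 Wh


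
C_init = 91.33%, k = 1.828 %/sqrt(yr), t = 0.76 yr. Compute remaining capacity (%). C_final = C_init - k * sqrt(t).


sqrt(t) = sqrt(0.76) = 0.87178
C_final = 91.33 - 1.828 * 0.87178 = 89.74%

89.74%


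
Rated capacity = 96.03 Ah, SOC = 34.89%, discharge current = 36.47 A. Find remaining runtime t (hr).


Step 1: remaining = SOC/100 * C_total = 34.89/100 * 96.03 = 33.505 Ah
Step 2: t = remaining / I = 33.505 / 36.47 = 0.9187 hr

0.9187 hr


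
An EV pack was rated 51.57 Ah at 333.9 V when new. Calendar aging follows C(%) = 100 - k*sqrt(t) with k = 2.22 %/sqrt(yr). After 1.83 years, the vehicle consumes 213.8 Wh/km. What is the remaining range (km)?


Step 1: capacity retention = 100 - 2.22 * sqrt(1.83) = 100 - 2.22 * 1.3528 = 96.997%
Step 2: C_now = 51.57 * 96.997/100 = 50.021 Ah
Step 3: E_pack = V * C_now = 333.9 * 50.021 = 16702 Wh
Step 4: range = E_pack / consumption = 16702 / 213.8 = 78.12 km

78.12 km


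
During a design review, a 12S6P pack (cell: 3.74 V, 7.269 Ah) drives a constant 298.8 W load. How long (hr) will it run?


Step 1: E_pack = Ns * V_cell * Np * C_cell = 12 * 3.74 * 6 * 7.269 = 1957.4 Wh
Step 2: t = E_pack / P = 1957.4 / 298.8 = 6.551 hr

6.551 hr


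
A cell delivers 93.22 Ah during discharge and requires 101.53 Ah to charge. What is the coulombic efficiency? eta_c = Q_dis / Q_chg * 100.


Coulombic efficiency = 93.22/101.53 * 100% = 91.82%

91.82%


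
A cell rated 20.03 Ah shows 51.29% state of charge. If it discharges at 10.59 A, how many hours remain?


Step 1: remaining = SOC/100 * C_total = 51.29/100 * 20.03 = 10.273 Ah
Step 2: t = remaining / I = 10.273 / 10.59 = 0.9701 hr

0.9701 hr


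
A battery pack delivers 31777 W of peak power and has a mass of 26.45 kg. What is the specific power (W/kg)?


Specific power = 31777 W / 26.45 kg = 1201 W/kg

1201 W/kg


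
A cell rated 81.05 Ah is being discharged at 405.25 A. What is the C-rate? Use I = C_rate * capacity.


Rearranging: C_rate = 405.25 / 81.05 = 5C

5C


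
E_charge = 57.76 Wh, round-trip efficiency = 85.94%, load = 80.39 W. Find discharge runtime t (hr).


Step 1: E_discharge = eta/100 * E_charge = 85.94/100 * 57.76 = 49.639 Wh
Step 2: t = E_discharge / P = 49.639 / 80.39 = 0.6175 hr

0.6175 hr


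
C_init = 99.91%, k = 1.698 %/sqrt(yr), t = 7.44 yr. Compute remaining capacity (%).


sqrt(t) = sqrt(7.44) = 2.7276
C_final = 99.91 - 1.698 * 2.7276 = 95.28%

95.28%


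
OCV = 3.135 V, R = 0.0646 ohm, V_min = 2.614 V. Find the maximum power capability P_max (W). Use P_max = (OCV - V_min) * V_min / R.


P_max = (OCV - V_min) * V_min / R = (3.135 - 2.614) * 2.614 / 0.0646 = 0.521 * 2.614 / 0.0646 = 21.08 W

21.08 W


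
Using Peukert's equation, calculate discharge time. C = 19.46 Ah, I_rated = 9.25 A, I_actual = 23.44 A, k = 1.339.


Step 1: t_rated = C / I_rated = 19.46 / 9.25 = 2.1038 hr
Step 2: ratio = 9.25 / 23.44 = 0.39462
Step 3: ratio^k = 0.39462^1.339 = 0.28793
Step 4: t = t_rated * ratio^k = 2.1038 * 0.28793 = 0.6057 hr

0.6057 hr


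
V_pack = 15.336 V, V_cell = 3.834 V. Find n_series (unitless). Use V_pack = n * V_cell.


n = V_pack / V_cell = 15.336 / 3.834 = 4

4


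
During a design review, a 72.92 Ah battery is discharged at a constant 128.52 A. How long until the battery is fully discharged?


Runtime = 72.92 Ah / 128.52 A = 0.5674 hr

0.5674 hr


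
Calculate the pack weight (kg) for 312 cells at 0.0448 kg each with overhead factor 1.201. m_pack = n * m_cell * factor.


m_pack = n * m_cell * overhead = 312 * 0.0448 * 1.201 = 16.79 kg

16.79 kg


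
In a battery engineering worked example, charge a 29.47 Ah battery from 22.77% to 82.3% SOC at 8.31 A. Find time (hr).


delta_Ah = 29.47 * (82.3 - 22.77) / 100 = 17.543 Ah
t = delta_Ah / I = 17.543 / 8.31 = 2.111 hr

2.111 hr


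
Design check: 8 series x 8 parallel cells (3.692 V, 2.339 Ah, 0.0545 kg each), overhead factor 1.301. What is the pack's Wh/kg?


Step 1: V_pack = 8 * 3.692 = 29.536 V
Step 2: C_pack = 8 * 2.339 = 18.712 Ah
Step 3: E_pack = V_pack * C_pack = 29.536 * 18.712 = 552.68 Wh
Step 4: m_pack = 8 * 8 * 0.0545 * 1.301 = 4.5379 kg
Step 5: ED = E_pack / m_pack = 552.68 / 4.5379 = 121.8 Wh/kg

121.8 Wh/kg


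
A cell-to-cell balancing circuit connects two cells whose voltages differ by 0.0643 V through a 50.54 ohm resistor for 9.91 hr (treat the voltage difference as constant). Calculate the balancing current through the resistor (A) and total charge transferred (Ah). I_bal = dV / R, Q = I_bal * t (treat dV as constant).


I_bal = dV / R = 0.0643 / 50.54 = 0.0012723 A
Q = I_bal * t = 0.0012723 * 9.91 = 0.01261 Ah

I=0.0012723 A, Q=0.01261 Ah


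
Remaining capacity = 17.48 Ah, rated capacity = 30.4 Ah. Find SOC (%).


SOC = (remaining / total) * 100 = (17.48 / 30.4) * 100 = 57.50%

57.50%


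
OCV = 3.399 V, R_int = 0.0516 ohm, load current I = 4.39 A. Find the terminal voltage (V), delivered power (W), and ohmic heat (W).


Step 1: V_terminal = OCV - I*R = 3.399 - 4.39 * 0.0516 = 3.1725 V
Step 2: P_out = V_terminal * I = 3.1725 * 4.39 = 13.93 W
Step 3: Q = I^2 * R = 4.39^2 * 0.0516 = 0.9944 W

V=3.1725 V, P=13.93 W, Q=0.9944 W


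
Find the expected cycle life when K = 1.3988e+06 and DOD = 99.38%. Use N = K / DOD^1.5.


Step 1: DOD^1.5 = 99.38^1.5 = 990.71
Step 2: N = 1.3988e+06 / 990.71 = 1412 cycles

1412 cycles


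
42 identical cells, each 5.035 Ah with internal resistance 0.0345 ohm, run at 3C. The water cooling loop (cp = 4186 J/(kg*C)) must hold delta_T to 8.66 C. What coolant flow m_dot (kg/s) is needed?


Step 1: I = 3 * 5.035 = 15.105 A
Step 2: Q_cell = I^2 * R = 15.105^2 * 0.0345 = 7.8716 W
Step 3: Q_total = 42 * 7.8716 = 330.61 W
Step 4: m_dot = Q_total / (cp * dT) = 330.61 / (4186 * 8.66) = 0.009120 kg/s

0.009120 kg/s


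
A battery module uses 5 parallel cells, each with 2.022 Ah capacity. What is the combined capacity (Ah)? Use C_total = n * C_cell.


Parallel capacities add: 5 * 2.022 Ah = 10.11 Ah

10.11 Ah


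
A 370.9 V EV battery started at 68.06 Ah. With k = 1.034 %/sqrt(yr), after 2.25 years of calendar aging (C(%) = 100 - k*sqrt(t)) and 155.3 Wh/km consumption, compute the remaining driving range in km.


Step 1: capacity retention = 100 - 1.034 * sqrt(2.25) = 100 - 1.034 * 1.5 = 98.449%
Step 2: C_now = 68.06 * 98.449/100 = 67.004 Ah
Step 3: E_pack = V * C_now = 370.9 * 67.004 = 24852 Wh
Step 4: range = E_pack / consumption = 24852 / 155.3 = 160.0 km

160.0 km


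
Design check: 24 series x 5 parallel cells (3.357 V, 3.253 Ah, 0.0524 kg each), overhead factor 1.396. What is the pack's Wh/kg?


Step 1: V_pack = 24 * 3.357 = 80.568 V
Step 2: C_pack = 5 * 3.253 = 16.265 Ah
Step 3: E_pack = V_pack * C_pack = 80.568 * 16.265 = 1310.4 Wh
Step 4: m_pack = 24 * 5 * 0.0524 * 1.396 = 8.778 kg
Step 5: ED = E_pack / m_pack = 1310.4 / 8.778 = 149.3 Wh/kg

149.3 Wh/kg


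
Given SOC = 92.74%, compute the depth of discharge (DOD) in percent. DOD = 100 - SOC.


Complement of SOC: DOD = 100% - 92.74% = 7.26%

7.26%


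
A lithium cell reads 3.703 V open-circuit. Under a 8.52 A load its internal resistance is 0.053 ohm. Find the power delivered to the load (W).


Step 1: V_terminal = OCV - I*R = 3.703 - 8.52 * 0.053 = 3.2514 V
Step 2: P_out = V_terminal * I = 3.2514 * 8.52 = 27.70 W

27.70 W


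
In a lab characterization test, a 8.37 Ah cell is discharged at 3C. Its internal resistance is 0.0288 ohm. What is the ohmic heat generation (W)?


Step 1: I = C_rate * capacity = 3 * 8.37 = 25.11 A
Step 2: Q = I^2 * R = 25.11^2 * 0.0288 = 630.51 * 0.0288 = 18.16 W

18.16 W


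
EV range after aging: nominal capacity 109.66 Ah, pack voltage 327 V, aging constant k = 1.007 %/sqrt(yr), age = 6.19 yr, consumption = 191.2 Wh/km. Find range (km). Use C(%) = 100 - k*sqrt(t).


Step 1: capacity retention = 100 - 1.007 * sqrt(6.19) = 100 - 1.007 * 2.488 = 97.495%
Step 2: C_now = 109.66 * 97.495/100 = 106.91 Ah
Step 3: E_pack = V * C_now = 327 * 106.91 = 34960 Wh
Step 4: range = E_pack / consumption = 34960 / 191.2 = 182.8 km

182.8 km


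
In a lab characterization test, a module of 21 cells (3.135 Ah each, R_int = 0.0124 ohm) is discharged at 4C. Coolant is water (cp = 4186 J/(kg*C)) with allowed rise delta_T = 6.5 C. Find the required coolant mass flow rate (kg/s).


Step 1: I = 4 * 3.135 = 12.54 A
Step 2: Q_cell = I^2 * R = 12.54^2 * 0.0124 = 1.9499 W
Step 3: Q_total = 21 * 1.9499 = 40.948 W
Step 4: m_dot = Q_total / (cp * dT) = 40.948 / (4186 * 6.5) = 0.001505 kg/s

0.001505 kg/s


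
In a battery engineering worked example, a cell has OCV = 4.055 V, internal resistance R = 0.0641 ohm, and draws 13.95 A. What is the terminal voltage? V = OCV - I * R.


IR drop = 13.95 * 0.0641 = 0.8942 V
V = 4.055 - 0.8942 = 3.161 V

3.161 V


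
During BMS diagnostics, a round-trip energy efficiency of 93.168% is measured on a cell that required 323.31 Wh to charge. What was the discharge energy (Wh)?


E_dis = eta/100 * E_chg = 93.168/100 * 323.31 = 301.2 Wh

301.2 Wh


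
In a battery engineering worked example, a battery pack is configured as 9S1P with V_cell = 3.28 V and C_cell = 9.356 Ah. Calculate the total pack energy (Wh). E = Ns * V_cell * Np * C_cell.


E = Ns * Vcell * Np * Ccell = 9 * 3.28 * 1 * 9.356 = 276.2 Wh

276.2 Wh


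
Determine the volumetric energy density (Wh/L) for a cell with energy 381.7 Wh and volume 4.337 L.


Volumetric ED = 381.7 Wh / 4.337 L = 88.01 Wh/L

88.01 Wh/L


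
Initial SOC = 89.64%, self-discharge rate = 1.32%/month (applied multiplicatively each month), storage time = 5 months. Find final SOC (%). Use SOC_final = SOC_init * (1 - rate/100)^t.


decay = (1 - 1.32/100)^5 = 0.93572
SOC_final = 89.64 * 0.93572 = 83.88%

83.88%


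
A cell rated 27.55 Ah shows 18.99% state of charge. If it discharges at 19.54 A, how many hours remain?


Step 1: remaining = SOC/100 * C_total = 18.99/100 * 27.55 = 5.2317 Ah
Step 2: t = remaining / I = 5.2317 / 19.54 = 0.2677 hr

0.2677 hr


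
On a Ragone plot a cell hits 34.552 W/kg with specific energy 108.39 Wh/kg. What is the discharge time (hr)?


t = E / P = 108.39 / 34.552 = 3.137 hr

3.137 hr


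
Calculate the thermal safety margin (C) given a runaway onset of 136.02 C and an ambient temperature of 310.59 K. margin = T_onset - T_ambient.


Convert: T_ambient = 310.59 K = 37.44 C
margin = 136.02 - 37.44 = 98.58 C

98.58 C


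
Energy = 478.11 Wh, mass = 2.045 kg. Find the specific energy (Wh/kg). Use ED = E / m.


Specific energy = 478.11 Wh / 2.045 kg = 233.8 Wh/kg

233.8 Wh/kg


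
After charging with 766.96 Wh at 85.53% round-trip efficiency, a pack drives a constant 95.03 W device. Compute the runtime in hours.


Step 1: E_discharge = eta/100 * E_charge = 85.53/100 * 766.96 = 655.98 Wh
Step 2: t = E_discharge / P = 655.98 / 95.03 = 6.903 hr

6.903 hr


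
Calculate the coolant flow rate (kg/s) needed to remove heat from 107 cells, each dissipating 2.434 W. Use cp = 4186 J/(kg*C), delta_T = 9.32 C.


Step 1: Total heat Q = 107 * 2.434 W = 260.44 W
Step 2: denom = cp * dT = 4186 * 9.32 = 39014
Step 3: m_dot = 260.44 / 39014 = 0.006676 kg/s

0.006676 kg/s


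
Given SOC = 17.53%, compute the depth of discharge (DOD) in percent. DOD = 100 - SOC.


DOD = 100 - SOC = 100 - 17.53 = 82.47%

82.47%


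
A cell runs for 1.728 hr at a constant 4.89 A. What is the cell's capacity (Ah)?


C = I * t = 4.89 * 1.728 = 8.450 Ah

8.450 Ah


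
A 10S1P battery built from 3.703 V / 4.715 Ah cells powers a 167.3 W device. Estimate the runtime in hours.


Step 1: E_pack = Ns * V_cell * Np * C_cell = 10 * 3.703 * 1 * 4.715 = 174.6 Wh
Step 2: t = E_pack / P = 174.6 / 167.3 = 1.044 hr

1.044 hr


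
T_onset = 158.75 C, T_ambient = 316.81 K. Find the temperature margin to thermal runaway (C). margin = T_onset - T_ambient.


Convert: T_ambient = 316.81 K = 43.66 C
margin = 158.75 - 43.66 = 115.09 C

115.09 C


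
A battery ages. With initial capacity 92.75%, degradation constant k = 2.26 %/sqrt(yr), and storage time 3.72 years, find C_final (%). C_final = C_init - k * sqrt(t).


sqrt(t) = sqrt(3.72) = 1.9287
C_final = 92.75 - 2.26 * 1.9287 = 88.39%

88.39%


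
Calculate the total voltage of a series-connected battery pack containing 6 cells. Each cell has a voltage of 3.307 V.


V_pack = n * V_cell = 6 * 3.307 = 19.842 V

19.842 V


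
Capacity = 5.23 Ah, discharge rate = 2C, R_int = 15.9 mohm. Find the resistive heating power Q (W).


Convert: R = 15.9 mohm = 0.0159 ohm
Step 1: I = C_rate * capacity = 2 * 5.23 = 10.46 A
Step 2: Q = I^2 * R = 10.46^2 * 0.0159 = 109.41 * 0.0159 = 1.740 W

1.740 W


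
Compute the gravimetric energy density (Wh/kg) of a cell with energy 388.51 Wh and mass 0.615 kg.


Specific energy = 388.51 Wh / 0.615 kg = 631.7 Wh/kg

631.7 Wh/kg


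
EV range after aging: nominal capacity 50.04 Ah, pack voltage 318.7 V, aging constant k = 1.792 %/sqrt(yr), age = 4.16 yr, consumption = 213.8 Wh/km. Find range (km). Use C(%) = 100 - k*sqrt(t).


Step 1: capacity retention = 100 - 1.792 * sqrt(4.16) = 100 - 1.792 * 2.0396 = 96.345%
Step 2: C_now = 50.04 * 96.345/100 = 48.211 Ah
Step 3: E_pack = V * C_now = 318.7 * 48.211 = 15365 Wh
Step 4: range = E_pack / consumption = 15365 / 213.8 = 71.87 km

71.87 km


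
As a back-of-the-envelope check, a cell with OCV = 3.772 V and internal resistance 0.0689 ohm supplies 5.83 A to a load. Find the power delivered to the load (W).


Step 1: V_terminal = OCV - I*R = 3.772 - 5.83 * 0.0689 = 3.3703 V
Step 2: P_out = V_terminal * I = 3.3703 * 5.83 = 19.65 W

19.65 W


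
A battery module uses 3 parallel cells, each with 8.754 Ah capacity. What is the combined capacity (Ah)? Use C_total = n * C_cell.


Parallel capacities add: 3 * 8.754 Ah = 26.262 Ah

26.262 Ah


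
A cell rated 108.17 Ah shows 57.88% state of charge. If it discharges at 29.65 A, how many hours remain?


Step 1: remaining = SOC/100 * C_total = 57.88/100 * 108.17 = 62.609 Ah
Step 2: t = remaining / I = 62.609 / 29.65 = 2.112 hr

2.112 hr


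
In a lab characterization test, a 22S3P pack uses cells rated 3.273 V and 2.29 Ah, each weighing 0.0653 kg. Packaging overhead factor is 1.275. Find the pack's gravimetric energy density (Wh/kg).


Step 1: V_pack = 22 * 3.273 = 72.006 V
Step 2: C_pack = 3 * 2.29 = 6.87 Ah
Step 3: E_pack = V_pack * C_pack = 72.006 * 6.87 = 494.68 Wh
Step 4: m_pack = 22 * 3 * 0.0653 * 1.275 = 5.495 kg
Step 5: ED = E_pack / m_pack = 494.68 / 5.495 = 90.02 Wh/kg

90.02 Wh/kg


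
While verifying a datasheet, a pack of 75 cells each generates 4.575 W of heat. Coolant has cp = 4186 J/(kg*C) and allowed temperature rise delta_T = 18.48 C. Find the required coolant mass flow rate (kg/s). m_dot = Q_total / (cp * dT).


Q_total = 75 * 4.575 = 343.13 W
m_dot = Q_total / (cp * dT) = 343.13 / (4186 * 18.48) = 0.004436 kg/s

0.004436 kg/s


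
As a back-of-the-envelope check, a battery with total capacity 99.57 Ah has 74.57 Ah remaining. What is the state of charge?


SOC = (remaining / total) * 100 = (74.57 / 99.57) * 100 = 74.89%

74.89%


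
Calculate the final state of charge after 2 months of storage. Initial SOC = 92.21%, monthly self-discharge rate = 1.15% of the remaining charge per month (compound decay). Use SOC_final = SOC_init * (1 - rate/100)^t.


decay = (1 - 1.15/100)^2 = 0.97713
SOC_final = 92.21 * 0.97713 = 90.10%

90.10%


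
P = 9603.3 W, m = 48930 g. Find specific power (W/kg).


Convert: m = 48930 g = 48.93 kg
SP = P / m = 9603.3 / 48.93 = 196.3 W/kg

196.3 W/kg


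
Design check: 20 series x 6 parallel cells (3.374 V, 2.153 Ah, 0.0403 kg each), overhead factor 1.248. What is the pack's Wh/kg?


Step 1: V_pack = 20 * 3.374 = 67.48 V
Step 2: C_pack = 6 * 2.153 = 12.918 Ah
Step 3: E_pack = V_pack * C_pack = 67.48 * 12.918 = 871.71 Wh
Step 4: m_pack = 20 * 6 * 0.0403 * 1.248 = 6.0353 kg
Step 5: ED = E_pack / m_pack = 871.71 / 6.0353 = 144.4 Wh/kg

144.4 Wh/kg


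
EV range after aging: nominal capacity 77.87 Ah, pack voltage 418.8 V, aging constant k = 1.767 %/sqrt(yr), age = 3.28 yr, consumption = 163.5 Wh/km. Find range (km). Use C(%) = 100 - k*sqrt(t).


Step 1: capacity retention = 100 - 1.767 * sqrt(3.28) = 100 - 1.767 * 1.8111 = 96.8%
Step 2: C_now = 77.87 * 96.8/100 = 75.378 Ah
Step 3: E_pack = V * C_now = 418.8 * 75.378 = 31568 Wh
Step 4: range = E_pack / consumption = 31568 / 163.5 = 193.1 km

193.1 km


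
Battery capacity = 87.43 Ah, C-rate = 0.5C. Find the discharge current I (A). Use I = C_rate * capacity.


At 0.5C: I = 0.5 * 87.43 Ah = 43.715 A

43.715 A


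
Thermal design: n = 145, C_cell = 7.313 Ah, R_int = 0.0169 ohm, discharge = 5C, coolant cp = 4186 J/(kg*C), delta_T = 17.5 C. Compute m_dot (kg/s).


Step 1: I = 5 * 7.313 = 36.565 A
Step 2: Q_cell = I^2 * R = 36.565^2 * 0.0169 = 22.595 W
Step 3: Q_total = 145 * 22.595 = 3276.3 W
Step 4: m_dot = Q_total / (cp * dT) = 3276.3 / (4186 * 17.5) = 0.04472 kg/s

0.04472 kg/s


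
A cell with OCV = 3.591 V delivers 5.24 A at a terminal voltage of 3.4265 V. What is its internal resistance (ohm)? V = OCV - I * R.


R = (OCV - V) / I = (3.591 - 3.4265) / 5.24 = 0.03139 ohm

0.03139 ohm


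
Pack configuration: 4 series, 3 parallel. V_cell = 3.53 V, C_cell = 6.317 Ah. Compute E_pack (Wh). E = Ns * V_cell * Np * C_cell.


E = Ns * Vcell * Np * Ccell = 4 * 3.53 * 3 * 6.317 = 267.6 Wh

267.6 Wh


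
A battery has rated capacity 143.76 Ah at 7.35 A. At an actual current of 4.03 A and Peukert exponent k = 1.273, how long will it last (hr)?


t_rated = C / I_rated = 143.76 / 7.35 = 19.559 hr
(I_rated/I)^k = (1.8238)^1.273 = 2.1489
t = t_rated * (I_rated/I)^k = 19.559 * 2.1489 = 42.03 hr

42.03 hr


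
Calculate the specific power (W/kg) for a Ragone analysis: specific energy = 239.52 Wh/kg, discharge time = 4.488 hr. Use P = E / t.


Specific power = 239.52 Wh/kg / 4.488 hr = 53.37 W/kg

53.37 W/kg


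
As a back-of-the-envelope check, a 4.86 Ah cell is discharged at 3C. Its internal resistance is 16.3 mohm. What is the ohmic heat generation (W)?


Convert: R = 16.3 mohm = 0.0163 ohm
Step 1: I = C_rate * capacity = 3 * 4.86 = 14.58 A
Step 2: Q = I^2 * R = 14.58^2 * 0.0163 = 212.58 * 0.0163 = 3.465 W

3.465 W


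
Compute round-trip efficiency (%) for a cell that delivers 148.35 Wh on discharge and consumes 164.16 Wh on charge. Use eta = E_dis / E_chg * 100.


eta_e = E_dis / E_chg * 100 = 148.35 / 164.16 * 100 = 90.37%

90.37%


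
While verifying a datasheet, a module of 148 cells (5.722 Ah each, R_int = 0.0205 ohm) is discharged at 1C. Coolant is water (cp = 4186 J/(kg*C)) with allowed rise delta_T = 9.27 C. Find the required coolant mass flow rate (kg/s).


Step 1: I = 1 * 5.722 = 5.722 A
Step 2: Q_cell = I^2 * R = 5.722^2 * 0.0205 = 0.6712 W
Step 3: Q_total = 148 * 0.6712 = 99.338 W
Step 4: m_dot = Q_total / (cp * dT) = 99.338 / (4186 * 9.27) = 0.002560 kg/s

0.002560 kg/s


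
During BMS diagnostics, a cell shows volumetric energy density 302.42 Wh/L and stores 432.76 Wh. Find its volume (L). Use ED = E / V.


V = E / ED = 432.76 / 302.42 = 1.431 L

1.431 L


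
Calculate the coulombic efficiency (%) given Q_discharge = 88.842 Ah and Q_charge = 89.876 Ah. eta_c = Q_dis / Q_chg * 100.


eta_c = Q_dis / Q_chg * 100 = 88.842 / 89.876 * 100 = 98.85%

98.85%


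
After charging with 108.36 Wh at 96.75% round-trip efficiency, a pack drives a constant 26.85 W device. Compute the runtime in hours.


Step 1: E_discharge = eta/100 * E_charge = 96.75/100 * 108.36 = 104.84 Wh
Step 2: t = E_discharge / P = 104.84 / 26.85 = 3.905 hr

3.905 hr


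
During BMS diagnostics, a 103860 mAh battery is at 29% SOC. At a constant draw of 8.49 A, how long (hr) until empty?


Convert: C_total = 103860 mAh = 103.86 Ah
Step 1: remaining = SOC/100 * C_total = 29/100 * 103.86 = 30.119 Ah
Step 2: t = remaining / I = 30.119 / 8.49 = 3.548 hr

3.548 hr


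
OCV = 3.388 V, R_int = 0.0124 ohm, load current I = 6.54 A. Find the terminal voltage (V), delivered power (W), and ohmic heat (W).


Step 1: V_terminal = OCV - I*R = 3.388 - 6.54 * 0.0124 = 3.3069 V
Step 2: P_out = V_terminal * I = 3.3069 * 6.54 = 21.63 W
Step 3: Q = I^2 * R = 6.54^2 * 0.0124 = 0.5304 W

V=3.3069 V, P=21.63 W, Q=0.5304 W


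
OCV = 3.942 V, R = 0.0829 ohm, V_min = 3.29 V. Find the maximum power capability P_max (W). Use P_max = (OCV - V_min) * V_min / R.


dV = OCV - V_min = 0.652 V (so I_max = dV / R)
P_max = dV * V_min / R = 0.652 * 3.29 / 0.0829 = 25.88 W

25.88 W


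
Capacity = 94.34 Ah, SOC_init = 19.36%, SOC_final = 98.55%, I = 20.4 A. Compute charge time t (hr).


delta_Ah = 94.34 * (98.55 - 19.36) / 100 = 74.708 Ah
t = delta_Ah / I = 74.708 / 20.4 = 3.662 hr

3.662 hr


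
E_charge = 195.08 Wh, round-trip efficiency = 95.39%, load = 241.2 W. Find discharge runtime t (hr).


Step 1: E_discharge = eta/100 * E_charge = 95.39/100 * 195.08 = 186.09 Wh
Step 2: t = E_discharge / P = 186.09 / 241.2 = 0.7715 hr

0.7715 hr


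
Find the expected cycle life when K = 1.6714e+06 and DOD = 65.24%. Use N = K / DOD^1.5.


DOD^1.5 = 526.95
N = K / DOD^1.5 = 1.6714e+06 / 526.95 = 3172

3172 cycles


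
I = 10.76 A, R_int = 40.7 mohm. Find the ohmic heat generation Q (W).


Convert: R = 40.7 mohm = 0.0407 ohm
I^2 = 115.78
Q = 115.78 * 0.0407 = 4.712 W

4.712 W


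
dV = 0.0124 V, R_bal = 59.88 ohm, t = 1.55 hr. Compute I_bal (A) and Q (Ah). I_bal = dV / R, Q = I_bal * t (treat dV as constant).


I_bal = dV / R = 0.0124 / 59.88 = 2.0708e-04 A
Q = I_bal * t = 2.0708e-04 * 1.55 = 3.210e-04 Ah

I=2.0708e-04 A, Q=3.210e-04 Ah


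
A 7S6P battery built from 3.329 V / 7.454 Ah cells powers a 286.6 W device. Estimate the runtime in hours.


Step 1: E_pack = Ns * V_cell * Np * C_cell = 7 * 3.329 * 6 * 7.454 = 1042.2 Wh
Step 2: t = E_pack / P = 1042.2 / 286.6 = 3.636 hr

3.636 hr


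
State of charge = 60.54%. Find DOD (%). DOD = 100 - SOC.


Complement of SOC: DOD = 100% - 60.54% = 39.46%

39.46%


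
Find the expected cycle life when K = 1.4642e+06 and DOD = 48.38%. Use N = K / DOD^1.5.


DOD^1.5 = 336.51
N = K / DOD^1.5 = 1.4642e+06 / 336.51 = 4351

4351 cycles


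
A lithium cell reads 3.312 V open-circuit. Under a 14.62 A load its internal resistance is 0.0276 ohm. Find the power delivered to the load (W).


Step 1: V_terminal = OCV - I*R = 3.312 - 14.62 * 0.0276 = 2.9085 V
Step 2: P_out = V_terminal * I = 2.9085 * 14.62 = 42.52 W

42.52 W


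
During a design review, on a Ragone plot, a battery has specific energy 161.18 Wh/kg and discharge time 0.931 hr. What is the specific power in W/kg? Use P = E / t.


P_specific = E / t = 161.18 / 0.931 = 173.1 W/kg

173.1 W/kg


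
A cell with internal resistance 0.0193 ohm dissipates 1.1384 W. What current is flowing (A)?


I = sqrt(Q / R) = sqrt(1.1384 / 0.0193) = sqrt(58.984) = 7.680 A

7.680 A


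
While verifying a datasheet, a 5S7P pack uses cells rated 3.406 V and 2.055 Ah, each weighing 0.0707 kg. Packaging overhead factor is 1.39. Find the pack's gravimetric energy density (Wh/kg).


Step 1: V_pack = 5 * 3.406 = 17.03 V
Step 2: C_pack = 7 * 2.055 = 14.385 Ah
Step 3: E_pack = V_pack * C_pack = 17.03 * 14.385 = 244.98 Wh
Step 4: m_pack = 5 * 7 * 0.0707 * 1.39 = 3.4396 kg
Step 5: ED = E_pack / m_pack = 244.98 / 3.4396 = 71.22 Wh/kg

71.22 Wh/kg
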